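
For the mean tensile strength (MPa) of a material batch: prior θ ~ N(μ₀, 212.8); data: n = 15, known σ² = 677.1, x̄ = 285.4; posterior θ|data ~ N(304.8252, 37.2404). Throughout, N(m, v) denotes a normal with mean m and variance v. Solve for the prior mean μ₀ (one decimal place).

μ₀ = 396.4

With known observation variance, the Normal–Normal posterior has precision τ_n = τ₀ + n/σ² and mean μ_n = (τ₀μ₀ + (n/σ²)x̄)/τ_n.
Here τ₀ = 1/212.8 = 0.004699 and τ_data = 15/677.1 = 0.022153, so τ_n = 0.026852.
Rearranging for μ₀: μ₀ = (μ_n·τ_n − τ_data·x̄)/τ₀ = (304.8252·0.026852 − 0.022153·285.4) / 0.004699 = 1.862700/0.004699 ≈ 396.4.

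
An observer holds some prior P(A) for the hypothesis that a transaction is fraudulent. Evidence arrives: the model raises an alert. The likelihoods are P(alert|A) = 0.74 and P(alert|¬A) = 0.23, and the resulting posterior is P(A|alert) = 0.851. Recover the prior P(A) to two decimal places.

P(A) = 0.64

Bayes' rule in odds form gives O(A|E) = O(A)·[P(E|A)/P(E|¬A)], hence O(A) = O(A|E)/LR.
Posterior odds = 0.851/(1−0.851) = 5.7114. LR = 0.74/0.23 = 3.2174.
Prior odds = 5.7114/3.2174 = 1.7752, so P(A) = 1.7752/(1+1.7752) ≈ 0.64.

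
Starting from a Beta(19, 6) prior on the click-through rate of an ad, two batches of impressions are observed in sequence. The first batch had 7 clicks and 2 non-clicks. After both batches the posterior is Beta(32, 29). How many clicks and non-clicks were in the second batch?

Sequential conjugate updates are equivalent to a single update on the pooled data, so total successes = posterior α − prior α and total failures = posterior β − prior β.
Total across both batches: 32−19=13 clicks, 29−6=23 non-clicks.
Subtract the first batch: 13−7=6 clicks and 23−2=21 non-clicks.

6 clicks and 21 non-clicks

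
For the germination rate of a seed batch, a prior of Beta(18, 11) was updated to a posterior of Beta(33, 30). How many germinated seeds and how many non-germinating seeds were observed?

15 germinated seeds and 19 non-germinating seeds

Under Beta–binomial conjugacy the posterior parameters are (a+s, b+f).
So s = 33 − 18 = 15 and f = 30 − 11 = 19.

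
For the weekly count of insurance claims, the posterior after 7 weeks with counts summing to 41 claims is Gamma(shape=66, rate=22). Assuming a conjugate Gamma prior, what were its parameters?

Gamma–Poisson conjugacy: posterior shape = α + Σxᵢ, posterior rate = β + n.
So α = 66 − 41 = 25 and β = 22 − 7 = 15.

Gamma(shape=25, rate=15)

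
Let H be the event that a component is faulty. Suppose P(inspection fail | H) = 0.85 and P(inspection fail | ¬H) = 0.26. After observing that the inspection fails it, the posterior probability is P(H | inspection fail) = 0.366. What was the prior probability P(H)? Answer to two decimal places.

In odds form, posterior odds = prior odds × likelihood ratio, so prior odds = posterior odds ÷ LR.
Posterior odds = 0.366/(1−0.366) = 0.5773. LR = 0.85/0.26 = 3.2692.
Prior odds = 0.5773/3.2692 = 0.1766, so P(H) = 0.1766/(1+0.1766) ≈ 0.15.

P(H) = 0.15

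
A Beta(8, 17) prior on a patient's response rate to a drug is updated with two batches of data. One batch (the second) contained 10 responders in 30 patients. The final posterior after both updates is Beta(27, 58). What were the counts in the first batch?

9 responders and 21 non-responders

Because Beta–binomial updating is additive in the counts, the combined data contributed (α_post−α_prior, β_post−β_prior) successes and failures.
Total across both batches: 27−8=19 responders, 58−17=41 non-responders.
Subtract the second batch: 19−10=9 responders and 41−20=21 non-responders.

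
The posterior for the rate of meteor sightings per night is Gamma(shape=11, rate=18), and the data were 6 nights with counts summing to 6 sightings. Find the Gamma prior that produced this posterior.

Gamma(shape=5, rate=12)

Gamma–Poisson conjugacy: posterior shape = α + Σxᵢ, posterior rate = β + n.
So α = 11 − 6 = 5 and β = 18 − 6 = 12.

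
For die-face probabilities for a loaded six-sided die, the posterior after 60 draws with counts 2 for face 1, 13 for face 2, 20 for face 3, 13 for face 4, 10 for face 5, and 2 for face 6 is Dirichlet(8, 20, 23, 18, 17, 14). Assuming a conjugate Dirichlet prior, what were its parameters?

For a Dirichlet(α) prior with multinomial counts c, the posterior is Dirichlet(α + c) componentwise.
Subtract each count from the matching posterior parameter: 8−2=6, 20−13=7, 23−20=3, 18−13=5, 17−10=7, 14−2=12.

Dirichlet(6, 7, 3, 5, 7, 12)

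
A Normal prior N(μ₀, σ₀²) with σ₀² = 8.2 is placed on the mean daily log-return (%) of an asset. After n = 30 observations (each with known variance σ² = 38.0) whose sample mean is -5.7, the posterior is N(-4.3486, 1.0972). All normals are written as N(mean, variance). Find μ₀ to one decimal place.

The posterior mean is a precision-weighted average: μ_n = (τ₀μ₀ + τ_data·x̄)/(τ₀+τ_data), with τ₀=1/σ₀² and τ_data=n/σ².
Here τ₀ = 1/8.2 = 0.121951 and τ_data = 30/38.0 = 0.789474, so τ_n = 0.911425.
Rearranging for μ₀: μ₀ = (μ_n·τ_n − τ_data·x̄)/τ₀ = (-4.3486·0.911425 − 0.789474·-5.7) / 0.121951 = 0.536579/0.121951 ≈ 4.4.

μ₀ = 4.4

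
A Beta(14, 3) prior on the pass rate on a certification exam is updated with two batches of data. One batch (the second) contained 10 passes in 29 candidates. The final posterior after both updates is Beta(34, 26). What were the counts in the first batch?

10 passes and 4 failures

Because Beta–binomial updating is additive in the counts, the combined data contributed (α_post−α_prior, β_post−β_prior) successes and failures.
Total across both batches: 34−14=20 passes, 26−3=23 failures.
Subtract the second batch: 20−10=10 passes and 23−19=4 failures.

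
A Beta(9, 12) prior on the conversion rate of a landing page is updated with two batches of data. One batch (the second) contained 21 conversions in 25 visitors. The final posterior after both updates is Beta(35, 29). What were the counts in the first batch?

Because Beta–binomial updating is additive in the counts, the combined data contributed (α_post−α_prior, β_post−β_prior) successes and failures.
Total across both batches: 35−9=26 conversions, 29−12=17 bounces.
Subtract the second batch: 26−21=5 conversions and 17−4=13 bounces.

5 conversions and 13 bounces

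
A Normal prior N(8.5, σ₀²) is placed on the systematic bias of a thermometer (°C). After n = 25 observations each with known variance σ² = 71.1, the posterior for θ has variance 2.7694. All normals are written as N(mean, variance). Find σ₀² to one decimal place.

For the Normal–Normal model with known σ², precisions add: τ_n = τ₀ + n/σ².
So 1/σ₀² = 1/2.7694 − 25/71.1 = 0.361089 − 0.351617 = 0.009472.
Hence σ₀² = 1/0.009472 ≈ 105.6.

σ₀² = 105.6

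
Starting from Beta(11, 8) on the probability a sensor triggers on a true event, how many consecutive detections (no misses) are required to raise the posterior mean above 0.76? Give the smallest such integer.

k = 15

After k detections and 0 misses the posterior is Beta(11+k, 8), with mean (11+k)/(11+8+k).
Set (11+k)/(19+k) > 0.76 and solve: k > (0.76·19 − 11)/(1 − 0.76) = 14.333.
The smallest integer exceeding 14.333 is 15, and checking k=15: (26)/(34) = 0.7647 > 0.76.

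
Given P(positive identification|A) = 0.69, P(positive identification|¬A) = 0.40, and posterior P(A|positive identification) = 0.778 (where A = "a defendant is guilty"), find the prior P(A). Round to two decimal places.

P(A) = 0.67

In odds form, posterior odds = prior odds × likelihood ratio, so prior odds = posterior odds ÷ LR.
Posterior odds = 0.778/(1−0.778) = 3.5045. LR = 0.69/0.40 = 1.7250.
Prior odds = 3.5045/1.7250 = 2.0316, so P(A) = 2.0316/(1+2.0316) ≈ 0.67.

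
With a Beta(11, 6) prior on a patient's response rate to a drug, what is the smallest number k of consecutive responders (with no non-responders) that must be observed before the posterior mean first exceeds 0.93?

k = 69

After k responders and 0 non-responders the posterior is Beta(11+k, 6), with mean (11+k)/(11+6+k).
Set (11+k)/(17+k) > 0.93 and solve: k > (0.93·17 − 11)/(1 − 0.93) = 68.714.
The smallest integer exceeding 68.714 is 69, and checking k=69: (80)/(86) = 0.9302 > 0.93.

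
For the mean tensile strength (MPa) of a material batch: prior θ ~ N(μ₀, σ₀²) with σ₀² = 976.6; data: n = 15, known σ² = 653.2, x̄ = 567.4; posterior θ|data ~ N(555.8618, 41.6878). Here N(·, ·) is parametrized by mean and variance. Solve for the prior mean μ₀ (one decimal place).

With known observation variance, the Normal–Normal posterior has precision τ_n = τ₀ + n/σ² and mean μ_n = (τ₀μ₀ + (n/σ²)x̄)/τ_n.
Here τ₀ = 1/976.6 = 0.001024 and τ_data = 15/653.2 = 0.022964, so τ_n = 0.023988.
Rearranging for μ₀: μ₀ = (μ_n·τ_n − τ_data·x̄)/τ₀ = (555.8618·0.023988 − 0.022964·567.4) / 0.001024 = 0.304239/0.001024 ≈ 297.1.

μ₀ = 297.1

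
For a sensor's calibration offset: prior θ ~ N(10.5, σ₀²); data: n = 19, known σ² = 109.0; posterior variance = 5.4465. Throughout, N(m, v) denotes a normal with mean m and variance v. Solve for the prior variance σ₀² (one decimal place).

σ₀² = 107.6

Posterior precision equals prior precision plus data precision: 1/σ_n² = 1/σ₀² + n/σ².
So 1/σ₀² = 1/5.4465 − 19/109.0 = 0.183604 − 0.174312 = 0.009292.
Hence σ₀² = 1/0.009292 ≈ 107.6.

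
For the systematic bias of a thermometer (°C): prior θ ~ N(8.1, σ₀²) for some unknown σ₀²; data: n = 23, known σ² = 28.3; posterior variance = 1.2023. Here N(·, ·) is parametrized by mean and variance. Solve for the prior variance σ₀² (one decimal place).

Posterior precision equals prior precision plus data precision: 1/σ_n² = 1/σ₀² + n/σ².
So 1/σ₀² = 1/1.2023 − 23/28.3 = 0.831739 − 0.812721 = 0.019018.
Hence σ₀² = 1/0.019018 ≈ 52.6.

σ₀² = 52.6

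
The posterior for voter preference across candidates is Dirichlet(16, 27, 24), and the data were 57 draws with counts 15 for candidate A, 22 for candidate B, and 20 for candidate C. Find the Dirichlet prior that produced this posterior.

For a Dirichlet(α) prior with multinomial counts c, the posterior is Dirichlet(α + c) componentwise.
Subtract each count from the matching posterior parameter: 16−15=1, 27−22=5, 24−20=4.

Dirichlet(1, 5, 4)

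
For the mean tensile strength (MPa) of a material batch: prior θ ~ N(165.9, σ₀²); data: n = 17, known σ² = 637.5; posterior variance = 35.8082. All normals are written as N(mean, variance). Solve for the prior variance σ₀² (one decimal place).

σ₀² = 793.7

Posterior precision equals prior precision plus data precision: 1/σ_n² = 1/σ₀² + n/σ².
So 1/σ₀² = 1/35.8082 − 17/637.5 = 0.027927 − 0.026667 = 0.001260.
Hence σ₀² = 1/0.001260 ≈ 793.7.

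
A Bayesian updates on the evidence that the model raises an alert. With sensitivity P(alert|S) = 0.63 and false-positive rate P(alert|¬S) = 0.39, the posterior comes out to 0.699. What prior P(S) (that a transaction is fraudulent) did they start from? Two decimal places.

Bayes' rule in odds form gives O(S|E) = O(S)·[P(E|S)/P(E|¬S)], hence O(S) = O(S|E)/LR.
Posterior odds = 0.699/(1−0.699) = 2.3223. LR = 0.63/0.39 = 1.6154.
Prior odds = 2.3223/1.6154 = 1.4376, so P(S) = 1.4376/(1+1.4376) ≈ 0.59.

P(S) = 0.59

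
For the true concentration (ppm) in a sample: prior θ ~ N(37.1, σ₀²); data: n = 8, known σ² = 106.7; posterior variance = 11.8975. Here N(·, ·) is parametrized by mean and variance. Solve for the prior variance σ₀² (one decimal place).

For the Normal–Normal model with known σ², precisions add: τ_n = τ₀ + n/σ².
So 1/σ₀² = 1/11.8975 − 8/106.7 = 0.084051 − 0.074977 = 0.009074.
Hence σ₀² = 1/0.009074 ≈ 110.2.

σ₀² = 110.2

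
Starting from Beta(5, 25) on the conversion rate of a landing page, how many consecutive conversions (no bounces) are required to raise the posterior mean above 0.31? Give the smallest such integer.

k = 7

After k conversions and 0 bounces the posterior is Beta(5+k, 25), with mean (5+k)/(5+25+k).
Set (5+k)/(30+k) > 0.31 and solve: k > (0.31·30 − 5)/(1 − 0.31) = 6.232.
The smallest integer exceeding 6.232 is 7.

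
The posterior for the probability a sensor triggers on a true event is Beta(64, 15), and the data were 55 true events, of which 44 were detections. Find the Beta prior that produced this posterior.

Beta(20, 4)

Under Beta–binomial conjugacy the posterior parameters are (α+s, β+f).
Subtract the data counts: 64−44=20, 15−11=4.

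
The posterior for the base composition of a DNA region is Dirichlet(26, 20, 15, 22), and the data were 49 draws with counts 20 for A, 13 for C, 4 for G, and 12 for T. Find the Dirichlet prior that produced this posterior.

For a Dirichlet(α) prior with multinomial counts c, the posterior is Dirichlet(α + c) componentwise.
Subtract each count from the matching posterior parameter: 26−20=6, 20−13=7, 15−4=11, 22−12=10.

Dirichlet(6, 7, 11, 10)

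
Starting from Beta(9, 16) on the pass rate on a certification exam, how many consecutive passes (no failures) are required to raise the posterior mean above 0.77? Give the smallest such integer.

k = 45

After k passes and 0 failures the posterior is Beta(9+k, 16), with mean (9+k)/(9+16+k).
Set (9+k)/(25+k) > 0.77 and solve: k > (0.77·25 − 9)/(1 − 0.77) = 44.565.
The smallest integer exceeding 44.565 is 45, and checking k=45: (54)/(70) = 0.7714 > 0.77.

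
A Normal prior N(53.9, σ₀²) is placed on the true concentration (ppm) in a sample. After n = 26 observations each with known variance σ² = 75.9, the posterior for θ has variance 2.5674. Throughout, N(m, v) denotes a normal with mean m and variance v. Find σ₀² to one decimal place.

For the Normal–Normal model with known σ², precisions add: τ_n = τ₀ + n/σ².
So 1/σ₀² = 1/2.5674 − 26/75.9 = 0.389499 − 0.342556 = 0.046943.
Hence σ₀² = 1/0.046943 ≈ 21.3.

σ₀² = 21.3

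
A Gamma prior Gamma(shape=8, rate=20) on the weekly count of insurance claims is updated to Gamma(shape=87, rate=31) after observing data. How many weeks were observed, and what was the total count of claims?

A Gamma(α, β) prior (rate parametrization) on a Poisson rate with n observations summing to S gives posterior Gamma(α+S, β+n).
Matching: Σxᵢ = 87 − 8 = 79 and n = 31 − 20 = 11.

n = 11 weeks with total 79 claims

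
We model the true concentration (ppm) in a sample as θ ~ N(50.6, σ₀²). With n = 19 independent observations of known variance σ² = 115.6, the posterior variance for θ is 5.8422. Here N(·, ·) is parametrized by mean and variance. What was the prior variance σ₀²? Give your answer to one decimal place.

For the Normal–Normal model with known σ², precisions add: τ_n = τ₀ + n/σ².
So 1/σ₀² = 1/5.8422 − 19/115.6 = 0.171168 − 0.164360 = 0.006808.
Hence σ₀² = 1/0.006808 ≈ 146.9.

σ₀² = 146.9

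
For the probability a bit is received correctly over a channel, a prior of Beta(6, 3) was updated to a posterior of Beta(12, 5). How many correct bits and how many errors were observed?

6 correct bits and 2 errors

Under Beta–binomial conjugacy the posterior parameters are (α+s, β+f).
So s = 12 − 6 = 6 and f = 5 − 3 = 2.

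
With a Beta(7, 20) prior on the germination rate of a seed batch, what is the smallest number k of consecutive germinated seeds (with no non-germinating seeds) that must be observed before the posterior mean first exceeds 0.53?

After k germinated seeds and 0 non-germinating seeds the posterior is Beta(7+k, 20), with mean (7+k)/(7+20+k).
Set (7+k)/(27+k) > 0.53 and solve: k > (0.53·27 − 7)/(1 − 0.53) = 15.553.
The smallest integer exceeding 15.553 is 16.

k = 16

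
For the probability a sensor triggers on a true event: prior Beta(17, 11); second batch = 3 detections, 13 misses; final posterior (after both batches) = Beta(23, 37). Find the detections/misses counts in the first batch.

3 detections and 13 misses

Sequential conjugate updates are equivalent to a single update on the pooled data, so total successes = posterior α − prior α and total failures = posterior β − prior β.
Total across both batches: 23−17=6 detections, 37−11=26 misses.
Subtract the second batch: 6−3=3 detections and 26−13=13 misses.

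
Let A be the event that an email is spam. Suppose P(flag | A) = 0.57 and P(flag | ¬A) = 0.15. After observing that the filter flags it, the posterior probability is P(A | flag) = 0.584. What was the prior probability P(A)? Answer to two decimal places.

In odds form, posterior odds = prior odds × likelihood ratio, so prior odds = posterior odds ÷ LR.
Posterior odds = 0.584/(1−0.584) = 1.4038. LR = 0.57/0.15 = 3.8000.
Prior odds = 1.4038/3.8000 = 0.3694, so P(A) = 0.3694/(1+0.3694) ≈ 0.27.

P(A) = 0.27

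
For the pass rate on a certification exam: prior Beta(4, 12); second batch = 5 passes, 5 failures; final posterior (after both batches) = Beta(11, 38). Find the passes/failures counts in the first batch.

2 passes and 21 failures

Because Beta–binomial updating is additive in the counts, the combined data contributed (α_post−α_prior, β_post−β_prior) successes and failures.
Total across both batches: 11−4=7 passes, 38−12=26 failures.
Subtract the second batch: 7−5=2 passes and 26−5=21 failures.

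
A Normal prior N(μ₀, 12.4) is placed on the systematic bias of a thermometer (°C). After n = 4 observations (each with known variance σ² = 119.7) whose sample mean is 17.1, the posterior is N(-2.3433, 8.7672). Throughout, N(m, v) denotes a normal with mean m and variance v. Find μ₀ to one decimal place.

With known observation variance, the Normal–Normal posterior has precision τ_n = τ₀ + n/σ² and mean μ_n = (τ₀μ₀ + (n/σ²)x̄)/τ_n.
Here τ₀ = 1/12.4 = 0.080645 and τ_data = 4/119.7 = 0.033417, so τ_n = 0.114062.
Rearranging for μ₀: μ₀ = (μ_n·τ_n − τ_data·x̄)/τ₀ = (-2.3433·0.114062 − 0.033417·17.1) / 0.080645 = -0.838712/0.080645 ≈ -10.4.

μ₀ = -10.4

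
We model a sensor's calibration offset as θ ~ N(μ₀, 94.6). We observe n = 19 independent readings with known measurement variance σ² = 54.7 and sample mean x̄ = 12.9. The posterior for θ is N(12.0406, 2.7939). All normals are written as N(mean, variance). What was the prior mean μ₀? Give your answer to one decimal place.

μ₀ = -16.2

The posterior mean is a precision-weighted average: μ_n = (τ₀μ₀ + τ_data·x̄)/(τ₀+τ_data), with τ₀=1/σ₀² and τ_data=n/σ².
Here τ₀ = 1/94.6 = 0.010571 and τ_data = 19/54.7 = 0.347349, so τ_n = 0.357920.
Rearranging for μ₀: μ₀ = (μ_n·τ_n − τ_data·x̄)/τ₀ = (12.0406·0.357920 − 0.347349·12.9) / 0.010571 = -0.171231/0.010571 ≈ -16.2.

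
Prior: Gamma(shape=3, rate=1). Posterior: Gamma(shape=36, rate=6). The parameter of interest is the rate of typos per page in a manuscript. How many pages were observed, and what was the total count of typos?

Gamma–Poisson conjugacy: posterior shape = α + Σxᵢ, posterior rate = β + n.
Matching: Σxᵢ = 36 − 3 = 33 and n = 6 − 1 = 5.

n = 5 pages with total 33 typos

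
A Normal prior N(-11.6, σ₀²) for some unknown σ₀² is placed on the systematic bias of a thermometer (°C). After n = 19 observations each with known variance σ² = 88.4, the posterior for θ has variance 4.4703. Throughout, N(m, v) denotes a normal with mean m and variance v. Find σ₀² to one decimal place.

For the Normal–Normal model with known σ², precisions add: τ_n = τ₀ + n/σ².
So 1/σ₀² = 1/4.4703 − 19/88.4 = 0.223699 − 0.214932 = 0.008767.
Hence σ₀² = 1/0.008767 ≈ 114.1.

σ₀² = 114.1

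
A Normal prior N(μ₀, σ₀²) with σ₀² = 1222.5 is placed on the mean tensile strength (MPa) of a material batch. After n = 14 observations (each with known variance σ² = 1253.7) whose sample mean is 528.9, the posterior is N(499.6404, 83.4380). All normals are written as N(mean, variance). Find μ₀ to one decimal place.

With known observation variance, the Normal–Normal posterior has precision τ_n = τ₀ + n/σ² and mean μ_n = (τ₀μ₀ + (n/σ²)x̄)/τ_n.
Here τ₀ = 1/1222.5 = 0.000818 and τ_data = 14/1253.7 = 0.011167, so τ_n = 0.011985.
Rearranging for μ₀: μ₀ = (μ_n·τ_n − τ_data·x̄)/τ₀ = (499.6404·0.011985 − 0.011167·528.9) / 0.000818 = 0.081964/0.000818 ≈ 100.2.

μ₀ = 100.2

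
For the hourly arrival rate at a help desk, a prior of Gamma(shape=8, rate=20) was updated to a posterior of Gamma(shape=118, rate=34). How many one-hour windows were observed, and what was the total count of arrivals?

A Gamma(α, β) prior (rate parametrization) on a Poisson rate with n observations summing to S gives posterior Gamma(α+S, β+n).
Matching: Σxᵢ = 118 − 8 = 110 and n = 34 − 20 = 14.

n = 14 one-hour windows with total 110 arrivals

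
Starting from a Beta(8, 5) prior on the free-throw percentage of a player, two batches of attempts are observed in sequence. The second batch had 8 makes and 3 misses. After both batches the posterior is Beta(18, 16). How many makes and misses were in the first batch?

2 makes and 8 misses

Because Beta–binomial updating is additive in the counts, the combined data contributed (α_post−α_prior, β_post−β_prior) successes and failures.
Total across both batches: 18−8=10 makes, 16−5=11 misses.
Subtract the second batch: 10−8=2 makes and 11−3=8 misses.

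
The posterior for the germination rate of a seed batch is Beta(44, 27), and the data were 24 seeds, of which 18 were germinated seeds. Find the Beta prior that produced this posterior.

Beta(26, 21)

Under Beta–binomial conjugacy the posterior parameters are (α+s, β+f).
Subtract the data counts: 44−18=26, 27−6=21.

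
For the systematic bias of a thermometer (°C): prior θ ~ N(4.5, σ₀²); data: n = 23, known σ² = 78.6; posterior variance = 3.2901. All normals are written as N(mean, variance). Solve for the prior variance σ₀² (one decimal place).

Posterior precision equals prior precision plus data precision: 1/σ_n² = 1/σ₀² + n/σ².
So 1/σ₀² = 1/3.2901 − 23/78.6 = 0.303942 − 0.292621 = 0.011321.
Hence σ₀² = 1/0.011321 ≈ 88.3.

σ₀² = 88.3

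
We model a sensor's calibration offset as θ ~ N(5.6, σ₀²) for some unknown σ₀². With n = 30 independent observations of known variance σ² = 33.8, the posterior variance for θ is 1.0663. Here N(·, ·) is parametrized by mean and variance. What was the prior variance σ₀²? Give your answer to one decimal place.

σ₀² = 19.9

For the Normal–Normal model with known σ², precisions add: τ_n = τ₀ + n/σ².
So 1/σ₀² = 1/1.0663 − 30/33.8 = 0.937822 − 0.887574 = 0.050248.
Hence σ₀² = 1/0.050248 ≈ 19.9.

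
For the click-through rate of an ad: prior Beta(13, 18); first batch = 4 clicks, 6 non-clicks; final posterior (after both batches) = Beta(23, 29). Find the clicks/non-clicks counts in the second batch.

Because Beta–binomial updating is additive in the counts, the combined data contributed (α_post−α_prior, β_post−β_prior) successes and failures.
Total across both batches: 23−13=10 clicks, 29−18=11 non-clicks.
Subtract the first batch: 10−4=6 clicks and 11−6=5 non-clicks.

6 clicks and 5 non-clicks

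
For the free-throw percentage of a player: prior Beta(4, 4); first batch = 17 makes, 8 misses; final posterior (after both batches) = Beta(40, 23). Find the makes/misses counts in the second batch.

Sequential conjugate updates are equivalent to a single update on the pooled data, so total successes = posterior α − prior α and total failures = posterior β − prior β.
Total across both batches: 40−4=36 makes, 23−4=19 misses.
Subtract the first batch: 36−17=19 makes and 19−8=11 misses.

19 makes and 11 misses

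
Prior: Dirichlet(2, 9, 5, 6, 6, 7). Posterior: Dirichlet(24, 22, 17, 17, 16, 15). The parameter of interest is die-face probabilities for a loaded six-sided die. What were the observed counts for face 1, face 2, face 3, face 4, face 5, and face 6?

For a Dirichlet(α) prior with multinomial counts c, the posterior is Dirichlet(α + c) componentwise.
Counts are posterior − prior componentwise: 24−2=22, 22−9=13, 17−5=12, 17−6=11, 16−6=10, 15−7=8.

counts (22, 13, 12, 11, 10, 8)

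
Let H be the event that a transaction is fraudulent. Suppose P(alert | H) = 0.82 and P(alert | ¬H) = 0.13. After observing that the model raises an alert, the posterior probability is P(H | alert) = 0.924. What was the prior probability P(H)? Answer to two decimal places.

Bayes' rule in odds form gives O(H|E) = O(H)·[P(E|H)/P(E|¬H)], hence O(H) = O(H|E)/LR.
Posterior odds = 0.924/(1−0.924) = 12.1579. LR = 0.82/0.13 = 6.3077.
Prior odds = 12.1579/6.3077 = 1.9275, so P(H) = 1.9275/(1+1.9275) ≈ 0.66.

P(H) = 0.66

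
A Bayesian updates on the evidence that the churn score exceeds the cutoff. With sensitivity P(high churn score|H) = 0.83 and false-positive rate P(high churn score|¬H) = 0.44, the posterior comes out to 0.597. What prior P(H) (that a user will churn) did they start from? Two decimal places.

P(H) = 0.44

In odds form, posterior odds = prior odds × likelihood ratio, so prior odds = posterior odds ÷ LR.
Posterior odds = 0.597/(1−0.597) = 1.4814. LR = 0.83/0.44 = 1.8864.
Prior odds = 1.4814/1.8864 = 0.7853, so P(H) = 0.7853/(1+0.7853) ≈ 0.44.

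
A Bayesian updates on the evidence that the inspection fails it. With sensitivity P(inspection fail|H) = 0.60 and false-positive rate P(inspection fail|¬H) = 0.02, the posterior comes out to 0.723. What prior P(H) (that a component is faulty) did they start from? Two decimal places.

P(H) = 0.08

In odds form, posterior odds = prior odds × likelihood ratio, so prior odds = posterior odds ÷ LR.
Posterior odds = 0.723/(1−0.723) = 2.6101. LR = 0.60/0.02 = 30.0000.
Prior odds = 2.6101/30.0000 = 0.0870, so P(H) = 0.0870/(1+0.0870) ≈ 0.08.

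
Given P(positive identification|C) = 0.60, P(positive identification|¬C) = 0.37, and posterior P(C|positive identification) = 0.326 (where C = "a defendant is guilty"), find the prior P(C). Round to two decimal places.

P(C) = 0.23

Bayes' rule in odds form gives O(C|E) = O(C)·[P(E|C)/P(E|¬C)], hence O(C) = O(C|E)/LR.
Posterior odds = 0.326/(1−0.326) = 0.4837. LR = 0.60/0.37 = 1.6216.
Prior odds = 0.4837/1.6216 = 0.2983, so P(C) = 0.2983/(1+0.2983) ≈ 0.23.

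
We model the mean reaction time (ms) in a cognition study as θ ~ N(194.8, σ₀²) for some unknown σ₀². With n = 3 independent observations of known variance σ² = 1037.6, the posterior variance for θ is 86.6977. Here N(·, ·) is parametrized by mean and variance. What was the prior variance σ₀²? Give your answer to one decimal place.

σ₀² = 115.7

Posterior precision equals prior precision plus data precision: 1/σ_n² = 1/σ₀² + n/σ².
So 1/σ₀² = 1/86.6977 − 3/1037.6 = 0.011534 − 0.002891 = 0.008643.
Hence σ₀² = 1/0.008643 ≈ 115.7.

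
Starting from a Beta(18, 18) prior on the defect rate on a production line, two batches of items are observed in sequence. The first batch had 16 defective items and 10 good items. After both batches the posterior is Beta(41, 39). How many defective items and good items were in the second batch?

Sequential conjugate updates are equivalent to a single update on the pooled data, so total successes = posterior α − prior α and total failures = posterior β − prior β.
Total across both batches: 41−18=23 defective items, 39−18=21 good items.
Subtract the first batch: 23−16=7 defective items and 21−10=11 good items.

7 defective items and 11 good items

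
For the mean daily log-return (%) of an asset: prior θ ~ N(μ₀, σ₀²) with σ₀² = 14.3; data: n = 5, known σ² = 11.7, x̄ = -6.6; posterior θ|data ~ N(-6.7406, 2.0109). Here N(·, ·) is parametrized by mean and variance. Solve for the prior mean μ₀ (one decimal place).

With known observation variance, the Normal–Normal posterior has precision τ_n = τ₀ + n/σ² and mean μ_n = (τ₀μ₀ + (n/σ²)x̄)/τ_n.
Here τ₀ = 1/14.3 = 0.069930 and τ_data = 5/11.7 = 0.427350, so τ_n = 0.497280.
Rearranging for μ₀: μ₀ = (μ_n·τ_n − τ_data·x̄)/τ₀ = (-6.7406·0.497280 − 0.427350·-6.6) / 0.069930 = -0.531456/0.069930 ≈ -7.6.

μ₀ = -7.6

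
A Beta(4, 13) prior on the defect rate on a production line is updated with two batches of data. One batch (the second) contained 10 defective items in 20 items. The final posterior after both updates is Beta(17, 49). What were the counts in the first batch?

Because Beta–binomial updating is additive in the counts, the combined data contributed (α_post−α_prior, β_post−β_prior) successes and failures.
Total across both batches: 17−4=13 defective items, 49−13=36 good items.
Subtract the second batch: 13−10=3 defective items and 36−10=26 good items.

3 defective items and 26 good items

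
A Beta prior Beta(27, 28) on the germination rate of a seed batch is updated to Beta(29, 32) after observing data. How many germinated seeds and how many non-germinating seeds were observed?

Under Beta–binomial conjugacy the posterior parameters are (a+s, b+f).
So s = 29 − 27 = 2 and f = 32 − 28 = 4.

2 germinated seeds and 4 non-germinating seeds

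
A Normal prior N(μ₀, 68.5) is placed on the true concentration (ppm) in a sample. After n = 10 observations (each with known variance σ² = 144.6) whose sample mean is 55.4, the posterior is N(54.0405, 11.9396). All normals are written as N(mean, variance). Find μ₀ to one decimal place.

μ₀ = 47.6

The posterior mean is a precision-weighted average: μ_n = (τ₀μ₀ + τ_data·x̄)/(τ₀+τ_data), with τ₀=1/σ₀² and τ_data=n/σ².
Here τ₀ = 1/68.5 = 0.014599 and τ_data = 10/144.6 = 0.069156, so τ_n = 0.083755.
Rearranging for μ₀: μ₀ = (μ_n·τ_n − τ_data·x̄)/τ₀ = (54.0405·0.083755 − 0.069156·55.4) / 0.014599 = 0.694920/0.014599 ≈ 47.6.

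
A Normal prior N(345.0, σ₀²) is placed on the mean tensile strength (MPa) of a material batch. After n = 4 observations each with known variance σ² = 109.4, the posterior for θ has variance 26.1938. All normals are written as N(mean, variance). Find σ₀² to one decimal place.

σ₀² = 619.6

Posterior precision equals prior precision plus data precision: 1/σ_n² = 1/σ₀² + n/σ².
So 1/σ₀² = 1/26.1938 − 4/109.4 = 0.038177 − 0.036563 = 0.001614.
Hence σ₀² = 1/0.001614 ≈ 619.6.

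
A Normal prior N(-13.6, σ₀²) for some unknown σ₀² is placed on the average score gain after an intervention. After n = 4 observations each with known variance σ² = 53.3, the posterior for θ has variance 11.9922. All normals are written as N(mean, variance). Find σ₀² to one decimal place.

For the Normal–Normal model with known σ², precisions add: τ_n = τ₀ + n/σ².
So 1/σ₀² = 1/11.9922 − 4/53.3 = 0.083388 − 0.075047 = 0.008341.
Hence σ₀² = 1/0.008341 ≈ 119.9.

σ₀² = 119.9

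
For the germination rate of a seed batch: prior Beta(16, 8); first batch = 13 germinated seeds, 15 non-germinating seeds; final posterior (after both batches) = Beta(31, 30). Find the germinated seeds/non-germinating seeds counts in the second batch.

Sequential conjugate updates are equivalent to a single update on the pooled data, so total successes = posterior α − prior α and total failures = posterior β − prior β.
Total across both batches: 31−16=15 germinated seeds, 30−8=22 non-germinating seeds.
Subtract the first batch: 15−13=2 germinated seeds and 22−15=7 non-germinating seeds.

2 germinated seeds and 7 non-germinating seeds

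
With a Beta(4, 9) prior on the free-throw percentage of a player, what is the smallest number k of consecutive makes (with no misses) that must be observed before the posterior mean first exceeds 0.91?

After k makes and 0 misses the posterior is Beta(4+k, 9), with mean (4+k)/(4+9+k).
Set (4+k)/(13+k) > 0.91 and solve: k > (0.91·13 − 4)/(1 − 0.91) = 87.000.
The smallest integer exceeding 87.000 is 88, and checking k=88: (92)/(101) = 0.9109 > 0.91.

k = 88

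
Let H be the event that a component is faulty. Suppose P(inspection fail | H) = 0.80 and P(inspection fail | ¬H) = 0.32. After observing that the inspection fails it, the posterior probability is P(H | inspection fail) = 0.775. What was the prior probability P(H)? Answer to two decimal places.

In odds form, posterior odds = prior odds × likelihood ratio, so prior odds = posterior odds ÷ LR.
Posterior odds = 0.775/(1−0.775) = 3.4444. LR = 0.80/0.32 = 2.5000.
Prior odds = 3.4444/2.5000 = 1.3778, so P(H) = 1.3778/(1+1.3778) ≈ 0.58.

P(H) = 0.58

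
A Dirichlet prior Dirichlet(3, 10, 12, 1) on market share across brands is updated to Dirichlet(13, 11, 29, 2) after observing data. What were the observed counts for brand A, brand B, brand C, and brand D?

counts (10, 1, 17, 1)

For a Dirichlet(α) prior with multinomial counts c, the posterior is Dirichlet(α + c) componentwise.
Counts are posterior − prior componentwise: 13−3=10, 11−10=1, 29−12=17, 2−1=1.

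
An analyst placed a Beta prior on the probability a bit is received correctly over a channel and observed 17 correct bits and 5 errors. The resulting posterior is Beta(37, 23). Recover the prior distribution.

Beta(20, 18)

Beta is conjugate to the binomial likelihood: posterior = Beta(α+s, β+f).
Subtract the data counts: 37−17=20, 23−5=18.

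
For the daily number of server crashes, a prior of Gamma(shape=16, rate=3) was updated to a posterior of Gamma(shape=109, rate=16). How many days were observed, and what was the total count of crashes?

n = 13 days with total 93 crashes

A Gamma(α, β) prior (rate parametrization) on a Poisson rate with n observations summing to S gives posterior Gamma(α+S, β+n).
Matching: Σxᵢ = 109 − 16 = 93 and n = 16 − 3 = 13.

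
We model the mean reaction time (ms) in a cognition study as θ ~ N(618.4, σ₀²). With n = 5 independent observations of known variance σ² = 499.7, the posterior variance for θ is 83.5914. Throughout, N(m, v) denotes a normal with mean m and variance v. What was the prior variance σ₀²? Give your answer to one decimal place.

For the Normal–Normal model with known σ², precisions add: τ_n = τ₀ + n/σ².
So 1/σ₀² = 1/83.5914 − 5/499.7 = 0.011963 − 0.010006 = 0.001957.
Hence σ₀² = 1/0.001957 ≈ 511.0.

σ₀² = 511.0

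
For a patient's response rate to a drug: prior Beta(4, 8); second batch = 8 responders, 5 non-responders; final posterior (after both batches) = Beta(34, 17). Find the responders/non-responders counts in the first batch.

22 responders and 4 non-responders

Because Beta–binomial updating is additive in the counts, the combined data contributed (α_post−α_prior, β_post−β_prior) successes and failures.
Total across both batches: 34−4=30 responders, 17−8=9 non-responders.
Subtract the second batch: 30−8=22 responders and 9−5=4 non-responders.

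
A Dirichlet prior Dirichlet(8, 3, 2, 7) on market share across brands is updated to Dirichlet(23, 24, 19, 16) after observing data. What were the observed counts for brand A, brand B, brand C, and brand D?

For a Dirichlet(α) prior with multinomial counts c, the posterior is Dirichlet(α + c) componentwise.
Counts are posterior − prior componentwise: 23−8=15, 24−3=21, 19−2=17, 16−7=9.

counts (15, 21, 17, 9)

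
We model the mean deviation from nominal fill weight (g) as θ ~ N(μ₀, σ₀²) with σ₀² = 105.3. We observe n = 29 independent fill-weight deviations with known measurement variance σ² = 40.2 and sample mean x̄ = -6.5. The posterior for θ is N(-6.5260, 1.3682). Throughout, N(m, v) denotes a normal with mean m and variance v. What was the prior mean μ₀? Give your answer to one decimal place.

μ₀ = -8.5

The posterior mean is a precision-weighted average: μ_n = (τ₀μ₀ + τ_data·x̄)/(τ₀+τ_data), with τ₀=1/σ₀² and τ_data=n/σ².
Here τ₀ = 1/105.3 = 0.009497 and τ_data = 29/40.2 = 0.721393, so τ_n = 0.730890.
Rearranging for μ₀: μ₀ = (μ_n·τ_n − τ_data·x̄)/τ₀ = (-6.5260·0.730890 − 0.721393·-6.5) / 0.009497 = -0.080734/0.009497 ≈ -8.5.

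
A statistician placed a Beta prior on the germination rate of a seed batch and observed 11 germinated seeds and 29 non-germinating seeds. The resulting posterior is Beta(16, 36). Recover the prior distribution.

Beta(5, 7)

Under Beta–binomial conjugacy the posterior parameters are (a+s, b+f).
So a = 16 − 11 = 5 and b = 36 − 29 = 7.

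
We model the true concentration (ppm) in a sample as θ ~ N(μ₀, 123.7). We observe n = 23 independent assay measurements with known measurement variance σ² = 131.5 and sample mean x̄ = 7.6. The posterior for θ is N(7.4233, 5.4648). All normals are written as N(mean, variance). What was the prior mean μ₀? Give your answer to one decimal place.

With known observation variance, the Normal–Normal posterior has precision τ_n = τ₀ + n/σ² and mean μ_n = (τ₀μ₀ + (n/σ²)x̄)/τ_n.
Here τ₀ = 1/123.7 = 0.008084 and τ_data = 23/131.5 = 0.174905, so τ_n = 0.182989.
Rearranging for μ₀: μ₀ = (μ_n·τ_n − τ_data·x̄)/τ₀ = (7.4233·0.182989 − 0.174905·7.6) / 0.008084 = 0.029104/0.008084 ≈ 3.6.

μ₀ = 3.6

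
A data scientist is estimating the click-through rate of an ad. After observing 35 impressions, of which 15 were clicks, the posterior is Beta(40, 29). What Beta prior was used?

Beta(25, 9)

Beta is conjugate to the binomial likelihood: posterior = Beta(α+s, β+f).
Subtract the data counts: 40−15=25, 29−20=9.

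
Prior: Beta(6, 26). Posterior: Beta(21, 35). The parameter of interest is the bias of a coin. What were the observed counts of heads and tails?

Under Beta–binomial conjugacy the posterior parameters are (a+s, b+f).
So s = 21 − 6 = 15 and f = 35 − 26 = 9.

15 heads and 9 tails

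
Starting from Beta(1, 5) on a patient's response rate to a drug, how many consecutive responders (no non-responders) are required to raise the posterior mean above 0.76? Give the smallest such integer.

After k responders and 0 non-responders the posterior is Beta(1+k, 5), with mean (1+k)/(1+5+k).
Set (1+k)/(6+k) > 0.76 and solve: k > (0.76·6 − 1)/(1 − 0.76) = 14.833.
The smallest integer exceeding 14.833 is 15.

k = 15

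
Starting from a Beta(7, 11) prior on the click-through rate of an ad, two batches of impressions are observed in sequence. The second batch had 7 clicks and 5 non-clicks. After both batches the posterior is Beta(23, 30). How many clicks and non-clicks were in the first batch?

9 clicks and 14 non-clicks

Sequential conjugate updates are equivalent to a single update on the pooled data, so total successes = posterior α − prior α and total failures = posterior β − prior β.
Total across both batches: 23−7=16 clicks, 30−11=19 non-clicks.
Subtract the second batch: 16−7=9 clicks and 19−5=14 non-clicks.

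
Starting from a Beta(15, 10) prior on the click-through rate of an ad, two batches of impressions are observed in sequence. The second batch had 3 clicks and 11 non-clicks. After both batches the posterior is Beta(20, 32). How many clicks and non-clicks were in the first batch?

2 clicks and 11 non-clicks

Sequential conjugate updates are equivalent to a single update on the pooled data, so total successes = posterior α − prior α and total failures = posterior β − prior β.
Total across both batches: 20−15=5 clicks, 32−10=22 non-clicks.
Subtract the second batch: 5−3=2 clicks and 22−11=11 non-clicks.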